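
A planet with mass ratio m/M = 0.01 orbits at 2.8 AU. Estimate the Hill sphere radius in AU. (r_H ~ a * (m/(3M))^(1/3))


r_H = a * (m/3M)^(1/3) = 2.8 * (0.01/3)^(1/3) = 0.4183

0.4183 AU


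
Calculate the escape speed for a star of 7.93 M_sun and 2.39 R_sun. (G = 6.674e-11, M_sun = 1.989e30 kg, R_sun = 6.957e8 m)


M = 7.93 * 1.989e30 kg = 1.577277e+31 kg; R = 2.39 * 6.957e8 m = 1.662723e+09 m. v_esc = sqrt(2GM/R) = sqrt(2 * 6.674e-11 * 1.577277e+31 / 1.662723e+09) = 1.125e+06

1.125e+06 m/s


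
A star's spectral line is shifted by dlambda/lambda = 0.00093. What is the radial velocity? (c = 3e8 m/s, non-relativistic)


v = (dlambda/lambda) * c = 0.00093 * 3e8 = 279000.0

279000.0 m/s


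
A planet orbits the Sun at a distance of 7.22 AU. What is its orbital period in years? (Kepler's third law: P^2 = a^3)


P = a^(3/2) = 7.22^1.5 = 19.4002

19.4002 years


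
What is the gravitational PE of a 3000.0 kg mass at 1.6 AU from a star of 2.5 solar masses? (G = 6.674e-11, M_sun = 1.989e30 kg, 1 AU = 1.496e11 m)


M = 2.5 * 1.989e30 kg = 4.9725e+30 kg; r = 1.6 AU * 1.496e11 m/AU = 2.3936e+11 m. U = -GM*m/r = -(6.674e-11 * 4.9725e+30 * 3000.0) / 2.3936e+11 = -4.159e+12

-4.159e+12 J


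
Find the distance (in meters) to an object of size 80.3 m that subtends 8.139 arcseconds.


D = size / theta_rad, theta_rad = 8.139 * pi/(180*3600) = 3.946e-05, D = 2.035e+06

2.035e+06 m


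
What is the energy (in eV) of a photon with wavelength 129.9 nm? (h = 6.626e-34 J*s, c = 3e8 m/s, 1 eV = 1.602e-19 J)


E = hc/lambda = 6.626e-34 * 3e8 / 1.299e-07 = 1.530e-18 J = 9.5521 eV

9.5521 eV


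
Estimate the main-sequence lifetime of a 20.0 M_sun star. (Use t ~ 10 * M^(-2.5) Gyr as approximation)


t = 10 * M^(-2.5) = 10 * 20.0^(-2.5) = 0.0056

0.0056 Gyr


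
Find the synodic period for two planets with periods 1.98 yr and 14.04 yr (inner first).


1/P_syn = |1/P1 - 1/P2| = |1/1.98 - 1/14.04| => P_syn = 2.3051

2.3051 years


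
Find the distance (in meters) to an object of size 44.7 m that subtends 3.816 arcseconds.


D = size / theta_rad, theta_rad = 3.816 * pi/(180*3600) = 1.850e-05, D = 2.416e+06

2.416e+06 m


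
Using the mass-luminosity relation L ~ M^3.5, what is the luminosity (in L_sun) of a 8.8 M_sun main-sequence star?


L/L_sun = (M/M_sun)^3.5 = 8.8^3.5 = 2021.5726

2021.5726 L_sun


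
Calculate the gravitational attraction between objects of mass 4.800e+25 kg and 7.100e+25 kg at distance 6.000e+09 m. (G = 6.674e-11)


F = G*m1*m2/r^2 = 6.674e-11 * 4.800e+25 * 7.100e+25 / (6.000e+09)^2 = 6.674e-11 * 3.408e+51 / 3.600e+19 = 6.318e+21

6.318e+21 N


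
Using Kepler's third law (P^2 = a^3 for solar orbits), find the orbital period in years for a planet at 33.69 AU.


P = a^(3/2) = 33.69^1.5 = 195.5472

195.5472 years


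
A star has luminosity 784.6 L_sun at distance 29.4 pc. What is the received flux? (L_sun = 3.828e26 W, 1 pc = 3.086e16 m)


F = L / (4*pi*d^2) = 3.003e+29 / (4*pi*(9.073e+17)^2) = 2.904e-08

2.904e-08 W/m^2


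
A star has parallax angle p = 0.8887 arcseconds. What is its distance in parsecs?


d = 1/p = 1/0.8887 = 1.1252

1.1252 pc


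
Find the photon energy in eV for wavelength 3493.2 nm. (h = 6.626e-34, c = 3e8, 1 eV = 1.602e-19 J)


E = hc/lambda = 6.626e-34 * 3e8 / 3.493e-06 = 5.690e-20 J = 0.3552 eV

0.3552 eV


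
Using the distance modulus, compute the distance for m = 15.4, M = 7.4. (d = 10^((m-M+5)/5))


d = 10^((m - M + 5)/5) = 10^((15.4 - 7.4 + 5)/5) = 398.1072

398.1072 pc


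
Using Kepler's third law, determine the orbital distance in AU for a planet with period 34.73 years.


a = P^(2/3) = 34.73^(2/3) = 10.6448

10.6448 AU


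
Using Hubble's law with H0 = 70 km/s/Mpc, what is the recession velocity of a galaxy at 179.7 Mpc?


v = H0 * d = 70 * 179.7 = 12579.0

12579.0 km/s


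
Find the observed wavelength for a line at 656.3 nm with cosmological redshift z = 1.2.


lam_obs = lam_emit * (1 + z) = 656.3 * (1 + 1.2) = 1443.86

1443.86 nm


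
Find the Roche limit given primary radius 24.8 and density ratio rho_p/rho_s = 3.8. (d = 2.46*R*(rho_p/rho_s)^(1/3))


d_Roche = 2.46 * 24.8 * 3.8^(1/3) = 95.2024

95.2024


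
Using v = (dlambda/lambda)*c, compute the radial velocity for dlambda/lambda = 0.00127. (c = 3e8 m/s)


v = (dlambda/lambda) * c = 0.00127 * 3e8 = 381000.0

381000.0 m/s


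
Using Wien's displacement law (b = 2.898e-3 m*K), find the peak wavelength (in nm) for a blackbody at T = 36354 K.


lam_max = b / T = 2.898e-3 / 36354 = 7.972e-08 m = 79.7161 nm

79.7161 nm


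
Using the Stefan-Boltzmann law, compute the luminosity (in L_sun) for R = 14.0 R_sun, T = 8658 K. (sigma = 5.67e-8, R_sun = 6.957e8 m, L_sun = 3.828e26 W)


R = 14.0 * 6.957e8 m = 9.7398e+09 m. L = 4*pi*R^2*sigma*T^4 = 4*pi*(9.7398e+09)^2 * 5.67e-8 * 8658^4 = 3.798073168e+29 W. L/L_sun = 3.798073168e+29 / 3.828e26 = 992.1821

992.1821 L_sun


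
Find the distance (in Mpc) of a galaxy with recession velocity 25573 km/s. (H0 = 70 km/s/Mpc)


d = v / H0 = 25573 / 70 = 365.3286

365.3286 Mpc


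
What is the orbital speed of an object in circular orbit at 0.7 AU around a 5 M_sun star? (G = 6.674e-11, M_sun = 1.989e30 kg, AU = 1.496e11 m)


v = sqrt(GM/r) = sqrt(6.674e-11 * 9.945e+30 / 1.047e+11) = 79612.393

79612.393 m/s


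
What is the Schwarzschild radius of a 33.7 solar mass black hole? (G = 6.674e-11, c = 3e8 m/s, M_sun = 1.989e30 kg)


M = 33.7 * 1.989e30 kg = 6.70293e+31 kg. rs = 2GM/c^2 = 2 * 6.674e-11 * 6.70293e+31 / (3e8)^2 = 99411.8996

99411.8996 m


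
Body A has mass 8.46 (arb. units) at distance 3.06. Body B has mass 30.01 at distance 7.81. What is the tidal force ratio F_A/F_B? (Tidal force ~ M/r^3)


Ratio = (M1/r1^3) / (M2/r2^3) = (8.46/3.06^3) / (30.01/7.81^3) = 4.687

4.687


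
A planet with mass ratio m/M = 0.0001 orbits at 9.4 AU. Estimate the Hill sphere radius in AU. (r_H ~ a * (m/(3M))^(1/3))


r_H = a * (m/3M)^(1/3) = 9.4 * (0.0001/3)^(1/3) = 0.3025

0.3025 AU


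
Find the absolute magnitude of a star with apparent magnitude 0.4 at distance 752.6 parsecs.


M = m - 5*log10(d) + 5 = 0.4 - 5*log10(752.6) + 5 = -8.9828

-8.9828


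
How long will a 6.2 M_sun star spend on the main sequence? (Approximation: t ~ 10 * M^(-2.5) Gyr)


t = 10 * M^(-2.5) = 10 * 6.2^(-2.5) = 0.1045

0.1045 Gyr


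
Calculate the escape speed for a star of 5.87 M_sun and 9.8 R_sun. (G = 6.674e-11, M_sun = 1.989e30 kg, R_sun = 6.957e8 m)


M = 5.87 * 1.989e30 kg = 1.167543e+31 kg; R = 9.8 * 6.957e8 m = 6.81786e+09 m. v_esc = sqrt(2GM/R) = sqrt(2 * 6.674e-11 * 1.167543e+31 / 6.81786e+09) = 478101.9353

478101.9353 m/s


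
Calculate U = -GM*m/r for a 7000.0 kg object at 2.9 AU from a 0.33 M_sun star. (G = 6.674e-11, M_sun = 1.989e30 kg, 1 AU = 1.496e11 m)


M = 0.33 * 1.989e30 kg = 6.5637e+29 kg; r = 2.9 AU * 1.496e11 m/AU = 4.3384e+11 m. U = -GM*m/r = -(6.674e-11 * 6.5637e+29 * 7000.0) / 4.3384e+11 = -7.068e+11

-7.068e+11 J


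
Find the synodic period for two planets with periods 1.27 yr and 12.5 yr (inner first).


1/P_syn = |1/P1 - 1/P2| = |1/1.27 - 1/12.5| => P_syn = 1.4136

1.4136 years


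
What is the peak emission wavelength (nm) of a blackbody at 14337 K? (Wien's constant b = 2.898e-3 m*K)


lam_max = b / T = 2.898e-3 / 14337 = 2.021e-07 m = 202.1343 nm

202.1343 nm


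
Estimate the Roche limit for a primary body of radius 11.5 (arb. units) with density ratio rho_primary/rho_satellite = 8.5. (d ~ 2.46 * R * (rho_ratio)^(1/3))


d_Roche = 2.46 * 11.5 * 8.5^(1/3) = 57.735

57.735


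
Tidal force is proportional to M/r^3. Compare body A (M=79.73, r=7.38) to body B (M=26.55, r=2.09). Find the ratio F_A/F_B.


Ratio = (M1/r1^3) / (M2/r2^3) = (79.73/7.38^3) / (26.55/2.09^3) = 0.0682

0.0682


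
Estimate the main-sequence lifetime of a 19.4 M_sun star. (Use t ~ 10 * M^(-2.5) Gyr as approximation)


t = 10 * M^(-2.5) = 10 * 19.4^(-2.5) = 0.006

0.006 Gyr


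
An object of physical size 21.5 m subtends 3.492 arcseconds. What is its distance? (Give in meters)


D = size / theta_rad, theta_rad = 3.492 * pi/(180*3600) = 1.693e-05, D = 1.270e+06

1.270e+06 m


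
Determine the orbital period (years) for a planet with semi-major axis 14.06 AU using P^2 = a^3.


P = a^(3/2) = 14.06^1.5 = 52.7203

52.7203 years


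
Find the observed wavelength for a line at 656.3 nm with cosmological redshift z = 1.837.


lam_obs = lam_emit * (1 + z) = 656.3 * (1 + 1.837) = 1861.9231

1861.9231 nm


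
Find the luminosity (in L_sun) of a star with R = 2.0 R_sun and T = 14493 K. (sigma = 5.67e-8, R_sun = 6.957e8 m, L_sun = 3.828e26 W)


R = 2.0 * 6.957e8 m = 1.3914e+09 m. L = 4*pi*R^2*sigma*T^4 = 4*pi*(1.3914e+09)^2 * 5.67e-8 * 14493^4 = 6.08597396e+28 W. L/L_sun = 6.08597396e+28 / 3.828e26 = 158.9857

158.9857 L_sun


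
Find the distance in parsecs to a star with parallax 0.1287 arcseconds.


d = 1/p = 1/0.1287 = 7.77

7.77 pc


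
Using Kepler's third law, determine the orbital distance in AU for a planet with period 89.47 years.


a = P^(2/3) = 89.47^(2/3) = 20.0041

20.0041 AU


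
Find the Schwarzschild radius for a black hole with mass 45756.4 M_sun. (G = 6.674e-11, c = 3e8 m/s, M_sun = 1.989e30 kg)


M = 45756.4 * 1.989e30 kg = 9.10094796e+34 kg. rs = 2GM/c^2 = 2 * 6.674e-11 * 9.10094796e+34 / (3e8)^2 = 1.350e+08

1.350e+08 m


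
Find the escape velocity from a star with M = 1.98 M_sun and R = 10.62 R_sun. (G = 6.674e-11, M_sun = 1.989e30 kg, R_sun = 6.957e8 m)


M = 1.98 * 1.989e30 kg = 3.93822e+30 kg; R = 10.62 * 6.957e8 m = 7.388334e+09 m. v_esc = sqrt(2GM/R) = sqrt(2 * 6.674e-11 * 3.93822e+30 / 7.388334e+09) = 266737.9602

266737.9602 m/s


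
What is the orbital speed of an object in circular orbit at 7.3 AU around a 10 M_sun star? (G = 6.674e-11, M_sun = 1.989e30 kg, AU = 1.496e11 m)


v = sqrt(GM/r) = sqrt(6.674e-11 * 1.989e+31 / 1.092e+12) = 34864.4859

34864.4859 m/s


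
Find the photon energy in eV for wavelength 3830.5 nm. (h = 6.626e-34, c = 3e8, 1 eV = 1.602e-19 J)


E = hc/lambda = 6.626e-34 * 3e8 / 3.831e-06 = 5.189e-20 J = 0.3239 eV

0.3239 eV


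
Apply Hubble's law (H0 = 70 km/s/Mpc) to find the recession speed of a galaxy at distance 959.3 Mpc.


v = H0 * d = 70 * 959.3 = 67151.0

67151.0 km/s


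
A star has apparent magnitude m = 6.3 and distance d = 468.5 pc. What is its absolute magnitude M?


M = m - 5*log10(d) + 5 = 6.3 - 5*log10(468.5) + 5 = -2.0535

-2.0535


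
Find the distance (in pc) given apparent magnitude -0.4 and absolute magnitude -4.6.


d = 10^((m - M + 5)/5) = 10^((-0.4 - -4.6 + 5)/5) = 69.1831

69.1831 pc


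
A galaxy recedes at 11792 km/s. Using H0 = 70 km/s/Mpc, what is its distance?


d = v / H0 = 11792 / 70 = 168.4571

168.4571 Mpc


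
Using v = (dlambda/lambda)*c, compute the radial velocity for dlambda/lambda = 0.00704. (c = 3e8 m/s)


v = (dlambda/lambda) * c = 0.00704 * 3e8 = 2.112e+06

2.112e+06 m/s


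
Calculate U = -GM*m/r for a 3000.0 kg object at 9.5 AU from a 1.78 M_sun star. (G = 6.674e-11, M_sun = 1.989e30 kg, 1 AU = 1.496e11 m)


M = 1.78 * 1.989e30 kg = 3.54042e+30 kg; r = 9.5 AU * 1.496e11 m/AU = 1.4212e+12 m. U = -GM*m/r = -(6.674e-11 * 3.54042e+30 * 3000.0) / 1.4212e+12 = -4.988e+11

-4.988e+11 J


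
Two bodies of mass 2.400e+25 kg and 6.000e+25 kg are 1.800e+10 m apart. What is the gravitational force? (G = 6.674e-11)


F = G*m1*m2/r^2 = 6.674e-11 * 2.400e+25 * 6.000e+25 / (1.800e+10)^2 = 6.674e-11 * 1.440e+51 / 3.240e+20 = 2.966e+20

2.966e+20 N


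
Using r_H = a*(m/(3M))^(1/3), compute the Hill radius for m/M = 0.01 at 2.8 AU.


r_H = a * (m/3M)^(1/3) = 2.8 * (0.01/3)^(1/3) = 0.4183

0.4183 AU


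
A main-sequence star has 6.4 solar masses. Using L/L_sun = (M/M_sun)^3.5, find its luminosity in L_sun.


L/L_sun = (M/M_sun)^3.5 = 6.4^3.5 = 663.1777

663.1777 L_sun


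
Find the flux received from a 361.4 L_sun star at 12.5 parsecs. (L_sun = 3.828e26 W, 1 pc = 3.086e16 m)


F = L / (4*pi*d^2) = 1.383e+29 / (4*pi*(3.858e+17)^2) = 7.398e-08

7.398e-08 W/m^2


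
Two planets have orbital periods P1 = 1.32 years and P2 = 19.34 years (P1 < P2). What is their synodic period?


1/P_syn = |1/P1 - 1/P2| = |1/1.32 - 1/19.34| => P_syn = 1.4167

1.4167 years


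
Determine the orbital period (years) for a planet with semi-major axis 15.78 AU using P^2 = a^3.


P = a^(3/2) = 15.78^1.5 = 62.6845

62.6845 years


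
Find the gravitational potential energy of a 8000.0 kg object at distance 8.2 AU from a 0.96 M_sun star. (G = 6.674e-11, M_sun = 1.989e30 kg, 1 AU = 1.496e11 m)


M = 0.96 * 1.989e30 kg = 1.90944e+30 kg; r = 8.2 AU * 1.496e11 m/AU = 1.22672e+12 m. U = -GM*m/r = -(6.674e-11 * 1.90944e+30 * 8000.0) / 1.22672e+12 = -8.311e+11

-8.311e+11 J


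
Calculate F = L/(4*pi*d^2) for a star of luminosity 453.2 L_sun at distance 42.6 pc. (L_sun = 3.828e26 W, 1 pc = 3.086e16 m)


F = L / (4*pi*d^2) = 1.735e+29 / (4*pi*(1.315e+18)^2) = 7.988e-09

7.988e-09 W/m^2


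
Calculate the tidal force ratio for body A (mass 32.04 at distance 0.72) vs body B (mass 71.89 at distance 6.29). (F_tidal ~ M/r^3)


Ratio = (M1/r1^3) / (M2/r2^3) = (32.04/0.72^3) / (71.89/6.29^3) = 297.1519

297.1519


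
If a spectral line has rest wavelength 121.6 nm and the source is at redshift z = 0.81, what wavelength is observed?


lam_obs = lam_emit * (1 + z) = 121.6 * (1 + 0.81) = 220.096

220.096 nm


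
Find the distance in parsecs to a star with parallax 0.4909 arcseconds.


d = 1/p = 1/0.4909 = 2.0371

2.0371 pc


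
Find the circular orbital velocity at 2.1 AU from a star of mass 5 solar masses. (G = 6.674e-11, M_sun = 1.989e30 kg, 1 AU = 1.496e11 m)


v = sqrt(GM/r) = sqrt(6.674e-11 * 9.945e+30 / 3.142e+11) = 45964.2365

45964.2365 m/s


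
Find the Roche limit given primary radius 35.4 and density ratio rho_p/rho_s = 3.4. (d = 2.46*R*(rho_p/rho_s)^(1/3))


d_Roche = 2.46 * 35.4 * 3.4^(1/3) = 130.9477

130.9477


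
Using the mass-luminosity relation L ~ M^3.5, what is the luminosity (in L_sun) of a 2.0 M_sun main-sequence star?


L/L_sun = (M/M_sun)^3.5 = 2.0^3.5 = 11.3137

11.3137 L_sun


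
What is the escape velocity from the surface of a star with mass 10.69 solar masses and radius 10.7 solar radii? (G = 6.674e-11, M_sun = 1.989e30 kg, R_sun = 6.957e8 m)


M = 10.69 * 1.989e30 kg = 2.126241e+31 kg; R = 10.7 * 6.957e8 m = 7.44399e+09 m. v_esc = sqrt(2GM/R) = sqrt(2 * 6.674e-11 * 2.126241e+31 / 7.44399e+09) = 617463.7308

617463.7308 m/s


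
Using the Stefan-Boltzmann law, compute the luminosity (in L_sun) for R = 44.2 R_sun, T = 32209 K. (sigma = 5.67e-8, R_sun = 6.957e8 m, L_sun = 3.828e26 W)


R = 44.2 * 6.957e8 m = 3.074994e+10 m. L = 4*pi*R^2*sigma*T^4 = 4*pi*(3.074994e+10)^2 * 5.67e-8 * 32209^4 = 7.250875261e+32 W. L/L_sun = 7.250875261e+32 / 3.828e26 = 1.894e+06

1.894e+06 L_sun


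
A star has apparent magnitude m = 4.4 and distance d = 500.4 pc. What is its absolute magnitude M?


M = m - 5*log10(d) + 5 = 4.4 - 5*log10(500.4) + 5 = -4.0966

-4.0966


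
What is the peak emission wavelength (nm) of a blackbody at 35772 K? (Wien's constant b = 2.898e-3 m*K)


lam_max = b / T = 2.898e-3 / 35772 = 8.101e-08 m = 81.0131 nm

81.0131 nm


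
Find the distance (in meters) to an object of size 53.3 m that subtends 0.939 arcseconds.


D = size / theta_rad, theta_rad = 0.939 * pi/(180*3600) = 4.552e-06, D = 1.171e+07

1.171e+07 m


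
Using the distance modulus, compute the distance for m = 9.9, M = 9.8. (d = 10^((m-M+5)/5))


d = 10^((m - M + 5)/5) = 10^((9.9 - 9.8 + 5)/5) = 10.4713

10.4713 pc


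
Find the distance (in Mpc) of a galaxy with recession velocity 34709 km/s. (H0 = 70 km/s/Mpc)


d = v / H0 = 34709 / 70 = 495.8429

495.8429 Mpc


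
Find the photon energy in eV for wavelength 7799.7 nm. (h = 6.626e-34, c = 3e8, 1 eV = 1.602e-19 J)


E = hc/lambda = 6.626e-34 * 3e8 / 7.800e-06 = 2.549e-20 J = 0.1591 eV

0.1591 eV


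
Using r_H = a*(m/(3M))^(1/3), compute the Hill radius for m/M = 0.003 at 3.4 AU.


r_H = a * (m/3M)^(1/3) = 3.4 * (0.003/3)^(1/3) = 0.34

0.34 AU


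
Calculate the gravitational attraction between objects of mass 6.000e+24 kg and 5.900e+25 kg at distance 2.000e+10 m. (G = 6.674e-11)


F = G*m1*m2/r^2 = 6.674e-11 * 6.000e+24 * 5.900e+25 / (2.000e+10)^2 = 6.674e-11 * 3.540e+50 / 4.000e+20 = 5.906e+19

5.906e+19 N


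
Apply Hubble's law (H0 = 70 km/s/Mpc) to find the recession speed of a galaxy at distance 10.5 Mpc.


v = H0 * d = 70 * 10.5 = 735.0

735.0 km/s


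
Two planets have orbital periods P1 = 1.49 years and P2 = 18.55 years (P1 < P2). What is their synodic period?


1/P_syn = |1/P1 - 1/P2| = |1/1.49 - 1/18.55| => P_syn = 1.6201

1.6201 years


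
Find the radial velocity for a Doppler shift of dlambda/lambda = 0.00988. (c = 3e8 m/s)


v = (dlambda/lambda) * c = 0.00988 * 3e8 = 2.964e+06

2.964e+06 m/s


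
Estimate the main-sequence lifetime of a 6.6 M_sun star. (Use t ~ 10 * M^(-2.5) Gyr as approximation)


t = 10 * M^(-2.5) = 10 * 6.6^(-2.5) = 0.0894

0.0894 Gyr


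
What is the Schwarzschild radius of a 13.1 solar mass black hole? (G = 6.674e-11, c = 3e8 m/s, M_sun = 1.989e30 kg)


M = 13.1 * 1.989e30 kg = 2.60559e+31 kg. rs = 2GM/c^2 = 2 * 6.674e-11 * 2.60559e+31 / (3e8)^2 = 38643.7948

38643.7948 m


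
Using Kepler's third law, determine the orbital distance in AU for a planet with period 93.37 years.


a = P^(2/3) = 93.37^(2/3) = 20.5812

20.5812 AU


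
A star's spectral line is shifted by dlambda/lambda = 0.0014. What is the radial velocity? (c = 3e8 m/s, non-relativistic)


v = (dlambda/lambda) * c = 0.0014 * 3e8 = 420000.0

420000.0 m/s


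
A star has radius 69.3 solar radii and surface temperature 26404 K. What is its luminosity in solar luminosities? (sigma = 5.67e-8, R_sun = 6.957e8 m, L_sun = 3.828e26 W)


R = 69.3 * 6.957e8 m = 4.821201e+10 m. L = 4*pi*R^2*sigma*T^4 = 4*pi*(4.821201e+10)^2 * 5.67e-8 * 26404^4 = 8.049748191e+32 W. L/L_sun = 8.049748191e+32 / 3.828e26 = 2.103e+06

2.103e+06 L_sun


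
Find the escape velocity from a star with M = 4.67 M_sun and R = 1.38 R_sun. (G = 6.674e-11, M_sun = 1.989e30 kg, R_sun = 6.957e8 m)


M = 4.67 * 1.989e30 kg = 9.28863e+30 kg; R = 1.38 * 6.957e8 m = 9.60066e+08 m. v_esc = sqrt(2GM/R) = sqrt(2 * 6.674e-11 * 9.28863e+30 / 9.60066e+08) = 1.136e+06

1.136e+06 m/s


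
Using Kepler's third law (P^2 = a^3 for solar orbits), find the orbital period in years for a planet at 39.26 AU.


P = a^(3/2) = 39.26^1.5 = 245.9945

245.9945 years


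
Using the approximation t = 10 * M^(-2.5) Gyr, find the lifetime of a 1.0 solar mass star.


t = 10 * M^(-2.5) = 10 * 1.0^(-2.5) = 10.0

10.0 Gyr


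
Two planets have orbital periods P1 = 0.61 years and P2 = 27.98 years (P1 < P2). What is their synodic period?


1/P_syn = |1/P1 - 1/P2| = |1/0.61 - 1/27.98| => P_syn = 0.6236

0.6236 years


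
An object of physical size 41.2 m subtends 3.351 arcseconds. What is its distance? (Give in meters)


D = size / theta_rad, theta_rad = 3.351 * pi/(180*3600) = 1.625e-05, D = 2.536e+06

2.536e+06 m


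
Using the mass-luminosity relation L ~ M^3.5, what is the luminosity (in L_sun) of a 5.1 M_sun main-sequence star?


L/L_sun = (M/M_sun)^3.5 = 5.1^3.5 = 299.5681

299.5681 L_sun


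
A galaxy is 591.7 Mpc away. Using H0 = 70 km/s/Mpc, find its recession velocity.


v = H0 * d = 70 * 591.7 = 41419.0

41419.0 km/s


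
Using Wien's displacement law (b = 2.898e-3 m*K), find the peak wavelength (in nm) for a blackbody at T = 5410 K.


lam_max = b / T = 2.898e-3 / 5410 = 5.357e-07 m = 535.6747 nm

535.6747 nm


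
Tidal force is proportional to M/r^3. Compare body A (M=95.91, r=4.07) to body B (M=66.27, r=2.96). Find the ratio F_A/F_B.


Ratio = (M1/r1^3) / (M2/r2^3) = (95.91/4.07^3) / (66.27/2.96^3) = 0.5567

0.5567


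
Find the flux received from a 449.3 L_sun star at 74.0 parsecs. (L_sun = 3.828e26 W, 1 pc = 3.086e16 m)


F = L / (4*pi*d^2) = 1.720e+29 / (4*pi*(2.284e+18)^2) = 2.624e-09

2.624e-09 W/m^2


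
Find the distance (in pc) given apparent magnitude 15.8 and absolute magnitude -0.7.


d = 10^((m - M + 5)/5) = 10^((15.8 - -0.7 + 5)/5) = 19952.6231

19952.6231 pc


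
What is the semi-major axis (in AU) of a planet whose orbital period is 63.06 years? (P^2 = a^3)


a = P^(2/3) = 63.06^(2/3) = 15.8429

15.8429 AU


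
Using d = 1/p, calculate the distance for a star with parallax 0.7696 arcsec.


d = 1/p = 1/0.7696 = 1.2994

1.2994 pc


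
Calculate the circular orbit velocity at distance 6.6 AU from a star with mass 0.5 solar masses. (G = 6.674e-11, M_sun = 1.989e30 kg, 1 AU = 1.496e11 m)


v = sqrt(GM/r) = sqrt(6.674e-11 * 9.945e+29 / 9.874e+11) = 8198.9404

8198.9404 m/s


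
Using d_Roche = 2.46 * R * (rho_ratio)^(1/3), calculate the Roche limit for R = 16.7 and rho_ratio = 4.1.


d_Roche = 2.46 * 16.7 * 4.1^(1/3) = 65.7526

65.7526


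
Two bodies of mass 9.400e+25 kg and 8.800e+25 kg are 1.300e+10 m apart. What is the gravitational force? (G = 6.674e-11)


F = G*m1*m2/r^2 = 6.674e-11 * 9.400e+25 * 8.800e+25 / (1.300e+10)^2 = 6.674e-11 * 8.272e+51 / 1.690e+20 = 3.267e+21

3.267e+21 N


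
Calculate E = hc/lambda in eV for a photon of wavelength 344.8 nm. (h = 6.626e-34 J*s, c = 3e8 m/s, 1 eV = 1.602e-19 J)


E = hc/lambda = 6.626e-34 * 3e8 / 3.448e-07 = 5.765e-19 J = 3.5987 eV

3.5987 eV


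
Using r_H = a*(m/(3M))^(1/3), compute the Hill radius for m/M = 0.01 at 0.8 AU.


r_H = a * (m/3M)^(1/3) = 0.8 * (0.01/3)^(1/3) = 0.1195

0.1195 AU


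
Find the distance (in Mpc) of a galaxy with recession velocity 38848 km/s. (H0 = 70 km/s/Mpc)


d = v / H0 = 38848 / 70 = 554.9714

554.9714 Mpc


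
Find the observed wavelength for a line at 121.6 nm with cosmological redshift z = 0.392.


lam_obs = lam_emit * (1 + z) = 121.6 * (1 + 0.392) = 169.2672

169.2672 nm


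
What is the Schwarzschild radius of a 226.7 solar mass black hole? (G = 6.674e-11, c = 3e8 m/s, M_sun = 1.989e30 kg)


M = 226.7 * 1.989e30 kg = 4.509063e+32 kg. rs = 2GM/c^2 = 2 * 6.674e-11 * 4.509063e+32 / (3e8)^2 = 668744.1436

668744.1436 m


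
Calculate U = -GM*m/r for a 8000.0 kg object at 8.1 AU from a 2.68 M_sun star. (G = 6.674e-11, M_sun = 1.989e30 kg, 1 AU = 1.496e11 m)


M = 2.68 * 1.989e30 kg = 5.33052e+30 kg; r = 8.1 AU * 1.496e11 m/AU = 1.21176e+12 m. U = -GM*m/r = -(6.674e-11 * 5.33052e+30 * 8000.0) / 1.21176e+12 = -2.349e+12

-2.349e+12 J


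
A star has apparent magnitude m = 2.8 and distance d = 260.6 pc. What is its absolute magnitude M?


M = m - 5*log10(d) + 5 = 2.8 - 5*log10(260.6) + 5 = -4.2799

-4.2799


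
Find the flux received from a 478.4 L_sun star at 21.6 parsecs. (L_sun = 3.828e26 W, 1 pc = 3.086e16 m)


F = L / (4*pi*d^2) = 1.831e+29 / (4*pi*(6.666e+17)^2) = 3.280e-08

3.280e-08 W/m^2


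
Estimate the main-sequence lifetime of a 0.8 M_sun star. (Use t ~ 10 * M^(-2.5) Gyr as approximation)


t = 10 * M^(-2.5) = 10 * 0.8^(-2.5) = 17.4693

17.4693 Gyr


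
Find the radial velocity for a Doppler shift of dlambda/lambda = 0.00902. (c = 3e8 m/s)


v = (dlambda/lambda) * c = 0.00902 * 3e8 = 2.706e+06

2.706e+06 m/s


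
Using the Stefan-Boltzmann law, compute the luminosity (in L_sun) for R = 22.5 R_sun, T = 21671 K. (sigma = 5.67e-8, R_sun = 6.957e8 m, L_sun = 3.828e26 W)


R = 22.5 * 6.957e8 m = 1.565325e+10 m. L = 4*pi*R^2*sigma*T^4 = 4*pi*(1.565325e+10)^2 * 5.67e-8 * 21671^4 = 3.850505733e+31 W. L/L_sun = 3.850505733e+31 / 3.828e26 = 100587.9241

100587.9241 L_sun


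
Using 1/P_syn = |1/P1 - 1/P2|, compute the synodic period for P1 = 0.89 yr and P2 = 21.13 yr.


1/P_syn = |1/P1 - 1/P2| = |1/0.89 - 1/21.13| => P_syn = 0.9291

0.9291 years


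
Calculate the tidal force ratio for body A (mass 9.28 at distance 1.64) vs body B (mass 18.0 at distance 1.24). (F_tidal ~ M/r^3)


Ratio = (M1/r1^3) / (M2/r2^3) = (9.28/1.64^3) / (18.0/1.24^3) = 0.2228

0.2228


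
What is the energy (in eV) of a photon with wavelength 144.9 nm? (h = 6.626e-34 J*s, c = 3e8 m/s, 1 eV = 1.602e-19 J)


E = hc/lambda = 6.626e-34 * 3e8 / 1.449e-07 = 1.372e-18 J = 8.5633 eV

8.5633 eV


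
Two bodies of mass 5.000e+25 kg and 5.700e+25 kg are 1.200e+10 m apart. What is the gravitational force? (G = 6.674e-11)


F = G*m1*m2/r^2 = 6.674e-11 * 5.000e+25 * 5.700e+25 / (1.200e+10)^2 = 6.674e-11 * 2.850e+51 / 1.440e+20 = 1.321e+21

1.321e+21 N


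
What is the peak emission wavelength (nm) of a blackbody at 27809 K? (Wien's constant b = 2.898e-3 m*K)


lam_max = b / T = 2.898e-3 / 27809 = 1.042e-07 m = 104.2109 nm

104.2109 nm


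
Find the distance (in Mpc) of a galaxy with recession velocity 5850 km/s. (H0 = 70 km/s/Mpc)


d = v / H0 = 5850 / 70 = 83.5714

83.5714 Mpc


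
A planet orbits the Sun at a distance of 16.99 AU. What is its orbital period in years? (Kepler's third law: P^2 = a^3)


P = a^(3/2) = 16.99^1.5 = 70.031

70.031 years


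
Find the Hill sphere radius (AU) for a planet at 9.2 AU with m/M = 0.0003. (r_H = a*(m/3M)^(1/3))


r_H = a * (m/3M)^(1/3) = 9.2 * (0.0003/3)^(1/3) = 0.427

0.427 AU


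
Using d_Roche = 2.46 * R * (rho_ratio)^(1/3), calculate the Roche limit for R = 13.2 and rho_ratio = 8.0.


d_Roche = 2.46 * 13.2 * 8.0^(1/3) = 64.944

64.944


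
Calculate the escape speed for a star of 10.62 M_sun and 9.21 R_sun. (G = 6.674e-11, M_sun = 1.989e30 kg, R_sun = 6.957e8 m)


M = 10.62 * 1.989e30 kg = 2.112318e+31 kg; R = 9.21 * 6.957e8 m = 6.407397e+09 m. v_esc = sqrt(2GM/R) = sqrt(2 * 6.674e-11 * 2.112318e+31 / 6.407397e+09) = 663356.4132

663356.4132 m/s


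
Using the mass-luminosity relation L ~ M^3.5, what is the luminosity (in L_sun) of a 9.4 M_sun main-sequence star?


L/L_sun = (M/M_sun)^3.5 = 9.4^3.5 = 2546.5223

2546.5223 L_sun


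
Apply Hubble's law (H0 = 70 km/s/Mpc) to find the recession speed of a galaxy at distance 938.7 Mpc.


v = H0 * d = 70 * 938.7 = 65709.0

65709.0 km/s


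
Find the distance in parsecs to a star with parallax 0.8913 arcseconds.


d = 1/p = 1/0.8913 = 1.122

1.122 pc


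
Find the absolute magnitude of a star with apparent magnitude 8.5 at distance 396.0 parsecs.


M = m - 5*log10(d) + 5 = 8.5 - 5*log10(396.0) + 5 = 0.5115

0.5115


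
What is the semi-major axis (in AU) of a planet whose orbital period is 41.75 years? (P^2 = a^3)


a = P^(2/3) = 41.75^(2/3) = 12.0348

12.0348 AU


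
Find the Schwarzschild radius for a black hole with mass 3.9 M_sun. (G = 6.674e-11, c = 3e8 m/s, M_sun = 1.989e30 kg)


M = 3.9 * 1.989e30 kg = 7.7571e+30 kg. rs = 2GM/c^2 = 2 * 6.674e-11 * 7.7571e+30 / (3e8)^2 = 11504.6412

11504.6412 m


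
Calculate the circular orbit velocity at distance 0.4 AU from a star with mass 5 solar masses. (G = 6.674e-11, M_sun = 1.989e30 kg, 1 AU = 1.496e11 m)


v = sqrt(GM/r) = sqrt(6.674e-11 * 9.945e+30 / 5.984e+10) = 105317.2966

105317.2966 m/s


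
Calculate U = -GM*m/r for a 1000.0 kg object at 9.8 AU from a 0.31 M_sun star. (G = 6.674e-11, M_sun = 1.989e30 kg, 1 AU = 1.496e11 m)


M = 0.31 * 1.989e30 kg = 6.1659e+29 kg; r = 9.8 AU * 1.496e11 m/AU = 1.46608e+12 m. U = -GM*m/r = -(6.674e-11 * 6.1659e+29 * 1000.0) / 1.46608e+12 = -2.807e+10

-2.807e+10 J


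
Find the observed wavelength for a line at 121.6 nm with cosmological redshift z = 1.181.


lam_obs = lam_emit * (1 + z) = 121.6 * (1 + 1.181) = 265.2096

265.2096 nm


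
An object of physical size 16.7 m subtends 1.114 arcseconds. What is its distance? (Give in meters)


D = size / theta_rad, theta_rad = 1.114 * pi/(180*3600) = 5.401e-06, D = 3.092e+06

3.092e+06 m


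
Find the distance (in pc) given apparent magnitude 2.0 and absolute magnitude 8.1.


d = 10^((m - M + 5)/5) = 10^((2.0 - 8.1 + 5)/5) = 0.6026

0.6026 pc


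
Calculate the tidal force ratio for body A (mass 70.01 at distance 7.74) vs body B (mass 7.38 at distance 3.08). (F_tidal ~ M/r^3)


Ratio = (M1/r1^3) / (M2/r2^3) = (70.01/7.74^3) / (7.38/3.08^3) = 0.5978

0.5978


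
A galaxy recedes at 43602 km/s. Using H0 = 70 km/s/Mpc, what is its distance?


d = v / H0 = 43602 / 70 = 622.8857

622.8857 Mpc


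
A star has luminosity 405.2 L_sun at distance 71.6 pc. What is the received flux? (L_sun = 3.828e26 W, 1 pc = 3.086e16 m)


F = L / (4*pi*d^2) = 1.551e+29 / (4*pi*(2.210e+18)^2) = 2.528e-09

2.528e-09 W/m^2


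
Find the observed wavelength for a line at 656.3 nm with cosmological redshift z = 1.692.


lam_obs = lam_emit * (1 + z) = 656.3 * (1 + 1.692) = 1766.7596

1766.7596 nm


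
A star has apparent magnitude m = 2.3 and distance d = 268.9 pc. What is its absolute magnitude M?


M = m - 5*log10(d) + 5 = 2.3 - 5*log10(268.9) + 5 = -4.848

-4.848


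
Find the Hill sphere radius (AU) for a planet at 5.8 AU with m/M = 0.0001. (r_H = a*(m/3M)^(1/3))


r_H = a * (m/3M)^(1/3) = 5.8 * (0.0001/3)^(1/3) = 0.1867

0.1867 AU


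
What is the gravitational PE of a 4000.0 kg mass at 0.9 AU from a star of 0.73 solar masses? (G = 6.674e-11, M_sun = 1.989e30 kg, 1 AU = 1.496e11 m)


M = 0.73 * 1.989e30 kg = 1.45197e+30 kg; r = 0.9 AU * 1.496e11 m/AU = 1.3464e+11 m. U = -GM*m/r = -(6.674e-11 * 1.45197e+30 * 4000.0) / 1.3464e+11 = -2.879e+12

-2.879e+12 J


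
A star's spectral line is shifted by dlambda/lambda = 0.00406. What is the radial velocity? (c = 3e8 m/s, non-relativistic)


v = (dlambda/lambda) * c = 0.00406 * 3e8 = 1.218e+06

1.218e+06 m/s


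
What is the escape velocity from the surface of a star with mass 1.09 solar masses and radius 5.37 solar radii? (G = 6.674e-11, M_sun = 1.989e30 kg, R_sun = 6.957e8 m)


M = 1.09 * 1.989e30 kg = 2.16801e+30 kg; R = 5.37 * 6.957e8 m = 3.735909e+09 m. v_esc = sqrt(2GM/R) = sqrt(2 * 6.674e-11 * 2.16801e+30 / 3.735909e+09) = 278317.5515

278317.5515 m/s


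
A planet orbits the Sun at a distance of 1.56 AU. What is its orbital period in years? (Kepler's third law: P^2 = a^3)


P = a^(3/2) = 1.56^1.5 = 1.9484

1.9484 years


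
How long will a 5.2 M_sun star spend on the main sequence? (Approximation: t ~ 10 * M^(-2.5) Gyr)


t = 10 * M^(-2.5) = 10 * 5.2^(-2.5) = 0.1622

0.1622 Gyr


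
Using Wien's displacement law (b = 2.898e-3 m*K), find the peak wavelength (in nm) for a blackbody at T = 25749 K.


lam_max = b / T = 2.898e-3 / 25749 = 1.125e-07 m = 112.5481 nm

112.5481 nm


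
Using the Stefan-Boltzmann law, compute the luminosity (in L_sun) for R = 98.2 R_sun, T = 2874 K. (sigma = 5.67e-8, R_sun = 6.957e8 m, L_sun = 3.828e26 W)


R = 98.2 * 6.957e8 m = 6.831774e+10 m. L = 4*pi*R^2*sigma*T^4 = 4*pi*(6.831774e+10)^2 * 5.67e-8 * 2874^4 = 2.268856144e+29 W. L/L_sun = 2.268856144e+29 / 3.828e26 = 592.7001

592.7001 L_sun


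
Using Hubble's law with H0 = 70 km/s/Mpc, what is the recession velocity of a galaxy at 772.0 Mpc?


v = H0 * d = 70 * 772.0 = 54040.0

54040.0 km/s


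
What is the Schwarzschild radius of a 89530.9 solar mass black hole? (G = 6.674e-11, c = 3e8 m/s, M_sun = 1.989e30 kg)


M = 89530.9 * 1.989e30 kg = 1.780769601e+35 kg. rs = 2GM/c^2 = 2 * 6.674e-11 * 1.780769601e+35 / (3e8)^2 = 2.641e+08

2.641e+08 m


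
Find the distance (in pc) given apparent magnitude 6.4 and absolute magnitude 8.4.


d = 10^((m - M + 5)/5) = 10^((6.4 - 8.4 + 5)/5) = 3.9811

3.9811 pc


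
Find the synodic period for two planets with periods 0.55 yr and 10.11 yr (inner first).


1/P_syn = |1/P1 - 1/P2| = |1/0.55 - 1/10.11| => P_syn = 0.5816

0.5816 years


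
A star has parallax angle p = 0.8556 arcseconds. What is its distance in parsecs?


d = 1/p = 1/0.8556 = 1.1688

1.1688 pc


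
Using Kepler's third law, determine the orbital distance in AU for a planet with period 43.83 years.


a = P^(2/3) = 43.83^(2/3) = 12.4312

12.4312 AU


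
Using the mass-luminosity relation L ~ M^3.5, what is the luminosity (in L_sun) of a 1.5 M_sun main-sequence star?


L/L_sun = (M/M_sun)^3.5 = 1.5^3.5 = 4.1335

4.1335 L_sun


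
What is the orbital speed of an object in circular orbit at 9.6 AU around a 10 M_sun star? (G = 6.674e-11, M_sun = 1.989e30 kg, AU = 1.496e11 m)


v = sqrt(GM/r) = sqrt(6.674e-11 * 1.989e+31 / 1.436e+12) = 30402.4848

30402.4848 m/s


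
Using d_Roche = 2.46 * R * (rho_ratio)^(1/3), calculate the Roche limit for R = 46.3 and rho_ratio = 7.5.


d_Roche = 2.46 * 46.3 * 7.5^(1/3) = 222.9478

222.9478


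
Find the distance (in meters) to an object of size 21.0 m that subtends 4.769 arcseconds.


D = size / theta_rad, theta_rad = 4.769 * pi/(180*3600) = 2.312e-05, D = 908274.4666

908274.4666 m


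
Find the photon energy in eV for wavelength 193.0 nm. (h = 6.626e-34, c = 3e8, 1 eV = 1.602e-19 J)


E = hc/lambda = 6.626e-34 * 3e8 / 1.930e-07 = 1.030e-18 J = 6.4291 eV

6.4291 eV


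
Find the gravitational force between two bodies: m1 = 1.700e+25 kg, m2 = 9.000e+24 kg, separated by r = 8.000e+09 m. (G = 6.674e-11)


F = G*m1*m2/r^2 = 6.674e-11 * 1.700e+25 * 9.000e+24 / (8.000e+09)^2 = 6.674e-11 * 1.530e+50 / 6.400e+19 = 1.596e+20

1.596e+20 N


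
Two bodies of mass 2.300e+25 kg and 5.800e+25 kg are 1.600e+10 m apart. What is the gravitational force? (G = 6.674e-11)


F = G*m1*m2/r^2 = 6.674e-11 * 2.300e+25 * 5.800e+25 / (1.600e+10)^2 = 6.674e-11 * 1.334e+51 / 2.560e+20 = 3.478e+20

3.478e+20 N


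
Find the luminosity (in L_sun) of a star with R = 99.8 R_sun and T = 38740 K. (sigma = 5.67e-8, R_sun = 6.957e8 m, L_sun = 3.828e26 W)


R = 99.8 * 6.957e8 m = 6.943086e+10 m. L = 4*pi*R^2*sigma*T^4 = 4*pi*(6.943086e+10)^2 * 5.67e-8 * 38740^4 = 7.736356561e+33 W. L/L_sun = 7.736356561e+33 / 3.828e26 = 2.021e+07

2.021e+07 L_sun


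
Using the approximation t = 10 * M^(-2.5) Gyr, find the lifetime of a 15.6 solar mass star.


t = 10 * M^(-2.5) = 10 * 15.6^(-2.5) = 0.0104

0.0104 Gyr


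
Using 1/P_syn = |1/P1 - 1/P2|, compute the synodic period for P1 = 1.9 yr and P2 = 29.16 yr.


1/P_syn = |1/P1 - 1/P2| = |1/1.9 - 1/29.16| => P_syn = 2.0324

2.0324 years


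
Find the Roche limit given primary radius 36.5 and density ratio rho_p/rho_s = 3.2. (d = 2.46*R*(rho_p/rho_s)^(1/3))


d_Roche = 2.46 * 36.5 * 3.2^(1/3) = 132.3157

132.3157


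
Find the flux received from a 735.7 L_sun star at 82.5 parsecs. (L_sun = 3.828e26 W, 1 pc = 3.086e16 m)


F = L / (4*pi*d^2) = 2.816e+29 / (4*pi*(2.546e+18)^2) = 3.458e-09

3.458e-09 W/m^2


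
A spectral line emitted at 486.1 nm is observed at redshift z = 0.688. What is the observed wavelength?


lam_obs = lam_emit * (1 + z) = 486.1 * (1 + 0.688) = 820.5368

820.5368 nm


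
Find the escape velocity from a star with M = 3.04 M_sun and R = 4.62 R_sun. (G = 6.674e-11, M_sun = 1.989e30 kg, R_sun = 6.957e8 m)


M = 3.04 * 1.989e30 kg = 6.04656e+30 kg; R = 4.62 * 6.957e8 m = 3.214134e+09 m. v_esc = sqrt(2GM/R) = sqrt(2 * 6.674e-11 * 6.04656e+30 / 3.214134e+09) = 501106.7963

501106.7963 m/s


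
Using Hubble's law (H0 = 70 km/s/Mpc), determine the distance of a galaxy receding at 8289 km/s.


d = v / H0 = 8289 / 70 = 118.4143

118.4143 Mpc


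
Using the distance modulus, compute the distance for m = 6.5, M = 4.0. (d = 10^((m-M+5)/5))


d = 10^((m - M + 5)/5) = 10^((6.5 - 4.0 + 5)/5) = 31.6228

31.6228 pc


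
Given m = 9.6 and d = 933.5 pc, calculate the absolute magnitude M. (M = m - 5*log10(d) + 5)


M = m - 5*log10(d) + 5 = 9.6 - 5*log10(933.5) + 5 = -0.2506

-0.2506


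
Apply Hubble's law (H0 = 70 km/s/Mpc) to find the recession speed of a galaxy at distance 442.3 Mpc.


v = H0 * d = 70 * 442.3 = 30961.0

30961.0 km/s


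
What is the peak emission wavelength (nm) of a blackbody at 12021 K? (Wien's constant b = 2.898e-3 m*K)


lam_max = b / T = 2.898e-3 / 12021 = 2.411e-07 m = 241.0781 nm

241.0781 nm


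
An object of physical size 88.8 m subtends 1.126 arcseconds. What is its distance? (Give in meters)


D = size / theta_rad, theta_rad = 1.126 * pi/(180*3600) = 5.459e-06, D = 1.627e+07

1.627e+07 m


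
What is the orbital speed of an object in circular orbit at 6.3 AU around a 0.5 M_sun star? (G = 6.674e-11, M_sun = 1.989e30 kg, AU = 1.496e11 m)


v = sqrt(GM/r) = sqrt(6.674e-11 * 9.945e+29 / 9.425e+11) = 8391.8831

8391.8831 m/s


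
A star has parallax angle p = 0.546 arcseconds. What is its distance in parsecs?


d = 1/p = 1/0.546 = 1.8315

1.8315 pc


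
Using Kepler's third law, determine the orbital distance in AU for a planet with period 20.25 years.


a = P^(2/3) = 20.25^(2/3) = 7.4293

7.4293 AU


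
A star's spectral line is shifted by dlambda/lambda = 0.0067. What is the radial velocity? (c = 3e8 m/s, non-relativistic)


v = (dlambda/lambda) * c = 0.0067 * 3e8 = 2.010e+06

2.010e+06 m/s


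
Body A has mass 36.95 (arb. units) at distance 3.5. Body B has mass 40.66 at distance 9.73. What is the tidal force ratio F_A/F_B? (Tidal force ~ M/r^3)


Ratio = (M1/r1^3) / (M2/r2^3) = (36.95/3.5^3) / (40.66/9.73^3) = 19.5246

19.5246


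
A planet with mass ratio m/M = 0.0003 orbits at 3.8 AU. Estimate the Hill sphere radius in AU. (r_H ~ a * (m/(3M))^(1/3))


r_H = a * (m/3M)^(1/3) = 3.8 * (0.0003/3)^(1/3) = 0.1764

0.1764 AU


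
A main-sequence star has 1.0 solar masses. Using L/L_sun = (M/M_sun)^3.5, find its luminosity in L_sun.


L/L_sun = (M/M_sun)^3.5 = 1.0^3.5 = 1.0

1.0 L_sun


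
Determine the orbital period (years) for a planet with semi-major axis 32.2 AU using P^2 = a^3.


P = a^(3/2) = 32.2^1.5 = 182.719

182.719 years


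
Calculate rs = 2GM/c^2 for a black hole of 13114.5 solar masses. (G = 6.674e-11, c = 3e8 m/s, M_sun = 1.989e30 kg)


M = 13114.5 * 1.989e30 kg = 2.60847405e+34 kg. rs = 2GM/c^2 = 2 * 6.674e-11 * 2.60847405e+34 / (3e8)^2 = 3.869e+07

3.869e+07 m


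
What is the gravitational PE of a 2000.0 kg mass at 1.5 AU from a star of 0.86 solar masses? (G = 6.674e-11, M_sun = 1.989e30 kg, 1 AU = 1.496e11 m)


M = 0.86 * 1.989e30 kg = 1.71054e+30 kg; r = 1.5 AU * 1.496e11 m/AU = 2.244e+11 m. U = -GM*m/r = -(6.674e-11 * 1.71054e+30 * 2000.0) / 2.244e+11 = -1.017e+12

-1.017e+12 J


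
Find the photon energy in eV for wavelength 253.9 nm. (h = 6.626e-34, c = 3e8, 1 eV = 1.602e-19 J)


E = hc/lambda = 6.626e-34 * 3e8 / 2.539e-07 = 7.829e-19 J = 4.8871 eV

4.8871 eV


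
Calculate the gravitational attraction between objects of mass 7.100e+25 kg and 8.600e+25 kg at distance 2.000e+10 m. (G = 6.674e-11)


F = G*m1*m2/r^2 = 6.674e-11 * 7.100e+25 * 8.600e+25 / (2.000e+10)^2 = 6.674e-11 * 6.106e+51 / 4.000e+20 = 1.019e+21

1.019e+21 N


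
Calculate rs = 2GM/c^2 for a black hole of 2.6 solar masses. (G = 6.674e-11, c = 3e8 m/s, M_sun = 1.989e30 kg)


M = 2.6 * 1.989e30 kg = 5.1714e+30 kg. rs = 2GM/c^2 = 2 * 6.674e-11 * 5.1714e+30 / (3e8)^2 = 7669.7608

7669.7608 m


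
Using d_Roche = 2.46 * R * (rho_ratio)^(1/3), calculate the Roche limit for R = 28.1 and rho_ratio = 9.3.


d_Roche = 2.46 * 28.1 * 9.3^(1/3) = 145.3681

145.3681


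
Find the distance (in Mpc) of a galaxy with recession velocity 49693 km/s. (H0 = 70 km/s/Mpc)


d = v / H0 = 49693 / 70 = 709.9

709.9 Mpc


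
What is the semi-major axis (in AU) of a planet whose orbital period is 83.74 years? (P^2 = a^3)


a = P^(2/3) = 83.74^(2/3) = 19.1406

19.1406 AU


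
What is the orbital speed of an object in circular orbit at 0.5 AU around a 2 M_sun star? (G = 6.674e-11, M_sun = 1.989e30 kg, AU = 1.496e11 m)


v = sqrt(GM/r) = sqrt(6.674e-11 * 3.978e+30 / 7.480e+10) = 59576.4597

59576.4597 m/s
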